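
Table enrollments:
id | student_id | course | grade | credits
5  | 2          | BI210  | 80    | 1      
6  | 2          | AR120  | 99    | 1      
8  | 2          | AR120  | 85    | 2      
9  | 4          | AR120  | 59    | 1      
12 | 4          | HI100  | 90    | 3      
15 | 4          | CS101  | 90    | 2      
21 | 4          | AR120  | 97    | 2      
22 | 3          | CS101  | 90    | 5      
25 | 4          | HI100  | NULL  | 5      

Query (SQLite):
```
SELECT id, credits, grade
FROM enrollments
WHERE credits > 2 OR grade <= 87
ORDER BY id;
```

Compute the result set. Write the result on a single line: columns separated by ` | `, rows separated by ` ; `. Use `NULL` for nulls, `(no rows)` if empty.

5 | 1 | 80 ; 8 | 2 | 85 ; 9 | 1 | 59 ; 12 | 3 | 90 ; 22 | 5 | 90 ; 25 | 5 | NULL

credits > 2: ids {12, 22, 25}
grade <= 87: ids {5, 8, 9}
Combine with OR.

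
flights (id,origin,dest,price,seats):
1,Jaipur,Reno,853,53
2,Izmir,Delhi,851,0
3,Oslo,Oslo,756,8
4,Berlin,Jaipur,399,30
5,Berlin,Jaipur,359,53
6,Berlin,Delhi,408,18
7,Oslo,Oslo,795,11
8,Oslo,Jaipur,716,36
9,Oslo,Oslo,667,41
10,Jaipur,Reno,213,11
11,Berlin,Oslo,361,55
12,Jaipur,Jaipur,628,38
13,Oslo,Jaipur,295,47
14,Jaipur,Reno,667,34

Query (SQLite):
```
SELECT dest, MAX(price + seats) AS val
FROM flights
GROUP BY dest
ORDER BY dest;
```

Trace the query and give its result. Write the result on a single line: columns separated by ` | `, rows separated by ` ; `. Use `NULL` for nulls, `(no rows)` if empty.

Delhi | 851 ; Jaipur | 752 ; Oslo | 806 ; Reno | 906

For each row compute price + seats.
Group by dest; take MAX of the expression per group.
  Delhi: ids {2, 6} → MAX(price + seats)=851
  Jaipur: ids {4, 5, 8, 12, 13} → MAX(price + seats)=752
  Oslo: ids {3, 7, 9, 11} → MAX(price + seats)=806
  Reno: ids {1, 10, 14} → MAX(price + seats)=906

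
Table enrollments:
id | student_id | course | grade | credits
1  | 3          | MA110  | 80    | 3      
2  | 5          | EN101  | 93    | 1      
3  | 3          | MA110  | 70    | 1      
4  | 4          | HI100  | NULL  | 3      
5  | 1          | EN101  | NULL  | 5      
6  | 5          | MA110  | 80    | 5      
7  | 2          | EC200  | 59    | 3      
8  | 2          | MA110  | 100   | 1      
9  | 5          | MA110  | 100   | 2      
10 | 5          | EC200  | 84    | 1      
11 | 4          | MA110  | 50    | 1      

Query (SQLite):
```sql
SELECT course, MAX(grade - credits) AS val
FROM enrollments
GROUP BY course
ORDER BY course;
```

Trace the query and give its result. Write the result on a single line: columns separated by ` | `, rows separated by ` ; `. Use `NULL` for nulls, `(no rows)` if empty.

For each row compute grade - credits.
Group by course; take MAX of the expression per group.
  EC200: ids {7, 10} → MAX(grade - credits)=83
  EN101: ids {2, 5} → MAX(grade - credits)=92
  HI100: ids {4} → MAX(grade - credits)=NULL
  MA110: ids {1, 3, 6, 8, 9, 11} → MAX(grade - credits)=99

EC200 | 83 ; EN101 | 92 ; HI100 | NULL ; MA110 | 99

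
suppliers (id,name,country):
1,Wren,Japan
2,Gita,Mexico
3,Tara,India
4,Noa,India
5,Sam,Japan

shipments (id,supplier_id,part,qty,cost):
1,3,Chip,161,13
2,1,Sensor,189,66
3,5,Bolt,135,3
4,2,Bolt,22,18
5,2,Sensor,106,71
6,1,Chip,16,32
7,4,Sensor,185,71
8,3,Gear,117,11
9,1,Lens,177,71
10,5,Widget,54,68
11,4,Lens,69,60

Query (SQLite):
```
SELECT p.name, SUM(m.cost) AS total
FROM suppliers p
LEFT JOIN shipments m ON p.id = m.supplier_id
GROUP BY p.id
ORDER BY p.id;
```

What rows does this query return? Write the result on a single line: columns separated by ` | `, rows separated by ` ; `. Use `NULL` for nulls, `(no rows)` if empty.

LEFT JOIN keeps every suppliers row; unmatched ones get NULL for shipments columns.
Group by suppliers.id and compute SUM(m.cost). SUM over an all-NULL group is NULL.
  1: ids {2, 6, 9} → SUM(m.cost)=169
  2: ids {4, 5} → SUM(m.cost)=89
  3: ids {1, 8} → SUM(m.cost)=24
  4: ids {7, 11} → SUM(m.cost)=131
  5: ids {3, 10} → SUM(m.cost)=71

Wren | 169 ; Gita | 89 ; Tara | 24 ; Noa | 131 ; Sam | 71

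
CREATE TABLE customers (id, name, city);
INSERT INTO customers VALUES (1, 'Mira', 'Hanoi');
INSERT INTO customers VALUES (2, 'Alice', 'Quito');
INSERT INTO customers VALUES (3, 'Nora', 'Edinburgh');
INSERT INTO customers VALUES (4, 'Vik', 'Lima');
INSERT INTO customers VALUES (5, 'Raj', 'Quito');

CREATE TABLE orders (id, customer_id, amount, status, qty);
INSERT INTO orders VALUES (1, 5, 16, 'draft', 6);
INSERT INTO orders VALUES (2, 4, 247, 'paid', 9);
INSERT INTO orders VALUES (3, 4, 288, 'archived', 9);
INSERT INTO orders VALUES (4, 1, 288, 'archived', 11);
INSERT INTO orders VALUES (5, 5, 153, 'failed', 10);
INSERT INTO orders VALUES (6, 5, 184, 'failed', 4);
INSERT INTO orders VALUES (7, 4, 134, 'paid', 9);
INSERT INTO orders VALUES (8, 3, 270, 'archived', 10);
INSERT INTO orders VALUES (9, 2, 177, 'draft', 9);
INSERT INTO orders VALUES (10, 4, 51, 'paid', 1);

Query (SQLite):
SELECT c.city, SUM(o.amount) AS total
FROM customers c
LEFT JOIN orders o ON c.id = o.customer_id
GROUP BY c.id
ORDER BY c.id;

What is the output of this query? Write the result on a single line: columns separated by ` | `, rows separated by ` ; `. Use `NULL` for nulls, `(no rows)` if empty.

LEFT JOIN keeps every customers row; unmatched ones get NULL for orders columns.
Group by customers.id and compute SUM(o.amount). SUM over an all-NULL group is NULL.
  1: ids {4} → SUM(o.amount)=288
  2: ids {9} → SUM(o.amount)=177
  3: ids {8} → SUM(o.amount)=270
  4: ids {2, 3, 7, 10} → SUM(o.amount)=720
  5: ids {1, 5, 6} → SUM(o.amount)=353

Hanoi | 288 ; Quito | 177 ; Edinburgh | 270 ; Lima | 720 ; Quito | 353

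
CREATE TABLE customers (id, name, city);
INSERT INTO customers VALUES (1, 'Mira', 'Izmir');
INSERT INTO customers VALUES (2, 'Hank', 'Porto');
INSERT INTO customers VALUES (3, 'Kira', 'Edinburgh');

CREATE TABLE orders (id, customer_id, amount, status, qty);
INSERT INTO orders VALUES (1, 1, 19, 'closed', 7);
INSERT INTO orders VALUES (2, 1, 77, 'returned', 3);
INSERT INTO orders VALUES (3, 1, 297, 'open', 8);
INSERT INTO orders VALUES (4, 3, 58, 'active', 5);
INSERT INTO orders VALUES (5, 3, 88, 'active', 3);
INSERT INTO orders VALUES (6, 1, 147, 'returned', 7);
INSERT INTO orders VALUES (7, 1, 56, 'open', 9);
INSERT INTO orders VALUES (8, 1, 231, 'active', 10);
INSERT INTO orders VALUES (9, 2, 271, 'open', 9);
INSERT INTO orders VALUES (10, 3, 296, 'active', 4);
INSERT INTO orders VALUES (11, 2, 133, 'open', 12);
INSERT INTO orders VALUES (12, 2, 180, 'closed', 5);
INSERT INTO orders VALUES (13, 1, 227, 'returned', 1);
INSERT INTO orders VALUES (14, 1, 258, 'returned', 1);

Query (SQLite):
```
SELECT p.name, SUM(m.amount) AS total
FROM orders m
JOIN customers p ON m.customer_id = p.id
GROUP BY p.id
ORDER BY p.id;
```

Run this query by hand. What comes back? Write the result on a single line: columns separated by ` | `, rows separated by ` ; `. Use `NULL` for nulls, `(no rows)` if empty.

Mira | 1312 ; Hank | 584 ; Kira | 442

Join each orders row to its customers via customer_id.
Group joined rows by customers.id; compute SUM(m.amount) per group.
  1: ids {1, 2, 3, 6, 7, 8, 13, 14} → SUM(m.amount)=1312
  2: ids {9, 11, 12} → SUM(m.amount)=584
  3: ids {4, 5, 10} → SUM(m.amount)=442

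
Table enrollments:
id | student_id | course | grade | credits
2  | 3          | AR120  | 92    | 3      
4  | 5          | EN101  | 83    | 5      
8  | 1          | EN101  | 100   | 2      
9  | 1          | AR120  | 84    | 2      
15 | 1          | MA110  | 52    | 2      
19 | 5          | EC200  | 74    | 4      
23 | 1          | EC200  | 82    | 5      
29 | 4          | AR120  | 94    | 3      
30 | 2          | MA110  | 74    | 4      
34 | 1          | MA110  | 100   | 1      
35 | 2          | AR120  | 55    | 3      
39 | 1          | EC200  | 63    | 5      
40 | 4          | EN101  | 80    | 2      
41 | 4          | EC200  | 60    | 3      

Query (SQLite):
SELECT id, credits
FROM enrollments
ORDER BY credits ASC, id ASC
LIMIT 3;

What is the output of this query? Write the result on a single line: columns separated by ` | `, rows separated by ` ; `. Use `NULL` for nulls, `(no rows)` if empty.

Sort by credits asc, tiebreak id asc: (1, id=34), (2, id=8), (2, id=9), (2, id=15), (2, id=40), (3, id=2) …. Take first 3.

34 | 1 ; 8 | 2 ; 9 | 2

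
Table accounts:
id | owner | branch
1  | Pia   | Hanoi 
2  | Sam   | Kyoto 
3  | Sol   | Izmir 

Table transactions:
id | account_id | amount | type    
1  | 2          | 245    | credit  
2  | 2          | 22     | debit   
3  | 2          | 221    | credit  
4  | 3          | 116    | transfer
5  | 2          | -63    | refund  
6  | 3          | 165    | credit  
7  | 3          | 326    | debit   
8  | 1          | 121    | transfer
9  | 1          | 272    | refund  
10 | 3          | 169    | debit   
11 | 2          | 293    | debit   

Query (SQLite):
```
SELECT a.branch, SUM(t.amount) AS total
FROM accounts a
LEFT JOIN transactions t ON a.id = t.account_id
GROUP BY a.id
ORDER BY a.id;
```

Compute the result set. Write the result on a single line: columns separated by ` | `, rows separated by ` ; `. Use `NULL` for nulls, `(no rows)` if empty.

Hanoi | 393 ; Kyoto | 718 ; Izmir | 776

LEFT JOIN keeps every accounts row; unmatched ones get NULL for transactions columns.
Group by accounts.id and compute SUM(t.amount). SUM over an all-NULL group is NULL.
  1: ids {8, 9} → SUM(t.amount)=393
  2: ids {1, 2, 3, 5, 11} → SUM(t.amount)=718
  3: ids {4, 6, 7, 10} → SUM(t.amount)=776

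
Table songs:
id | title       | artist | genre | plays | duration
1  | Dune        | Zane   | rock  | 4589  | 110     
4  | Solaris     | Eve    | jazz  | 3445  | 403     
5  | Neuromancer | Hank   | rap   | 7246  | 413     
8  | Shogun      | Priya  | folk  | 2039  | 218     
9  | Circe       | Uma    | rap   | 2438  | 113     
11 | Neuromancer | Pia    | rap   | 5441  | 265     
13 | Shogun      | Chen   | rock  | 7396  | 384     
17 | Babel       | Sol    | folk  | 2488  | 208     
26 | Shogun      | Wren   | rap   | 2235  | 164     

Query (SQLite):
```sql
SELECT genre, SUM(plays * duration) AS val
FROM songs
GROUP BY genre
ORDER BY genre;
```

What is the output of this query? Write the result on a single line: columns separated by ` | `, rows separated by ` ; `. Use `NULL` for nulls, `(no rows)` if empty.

For each row compute plays * duration.
Group by genre; take SUM of the expression per group.
  folk: ids {8, 17} → SUM(plays * duration)=962006
  jazz: ids {4} → SUM(plays * duration)=1388335
  rap: ids {5, 9, 11, 26} → SUM(plays * duration)=5076497
  rock: ids {1, 13} → SUM(plays * duration)=3344854

folk | 962006 ; jazz | 1388335 ; rap | 5076497 ; rock | 3344854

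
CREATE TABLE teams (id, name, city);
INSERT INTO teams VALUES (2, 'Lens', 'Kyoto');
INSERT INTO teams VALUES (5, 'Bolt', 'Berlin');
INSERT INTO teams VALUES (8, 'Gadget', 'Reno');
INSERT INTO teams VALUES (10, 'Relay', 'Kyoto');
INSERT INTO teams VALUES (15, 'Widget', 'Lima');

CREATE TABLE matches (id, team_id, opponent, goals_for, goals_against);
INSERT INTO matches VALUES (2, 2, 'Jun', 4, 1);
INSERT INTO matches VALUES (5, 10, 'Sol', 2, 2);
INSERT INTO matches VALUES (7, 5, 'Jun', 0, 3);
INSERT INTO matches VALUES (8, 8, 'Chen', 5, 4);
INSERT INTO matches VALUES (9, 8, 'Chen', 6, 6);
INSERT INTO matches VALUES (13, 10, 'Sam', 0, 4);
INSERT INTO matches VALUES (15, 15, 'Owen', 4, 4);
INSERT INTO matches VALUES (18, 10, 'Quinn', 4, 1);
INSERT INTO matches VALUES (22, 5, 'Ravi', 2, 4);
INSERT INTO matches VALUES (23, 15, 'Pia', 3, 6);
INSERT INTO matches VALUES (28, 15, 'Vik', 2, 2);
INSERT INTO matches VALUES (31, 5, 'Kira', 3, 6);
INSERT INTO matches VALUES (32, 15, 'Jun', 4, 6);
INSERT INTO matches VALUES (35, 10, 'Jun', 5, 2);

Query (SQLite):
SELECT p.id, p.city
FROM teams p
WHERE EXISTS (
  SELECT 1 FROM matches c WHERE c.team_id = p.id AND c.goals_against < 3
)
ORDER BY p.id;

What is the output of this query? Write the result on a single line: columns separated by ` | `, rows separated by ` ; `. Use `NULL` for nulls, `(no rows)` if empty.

For each teams row, check whether any matches with matching team_id has goals_against < 3.
Keep rows where that is true.

2 | Kyoto ; 10 | Kyoto ; 15 | Lima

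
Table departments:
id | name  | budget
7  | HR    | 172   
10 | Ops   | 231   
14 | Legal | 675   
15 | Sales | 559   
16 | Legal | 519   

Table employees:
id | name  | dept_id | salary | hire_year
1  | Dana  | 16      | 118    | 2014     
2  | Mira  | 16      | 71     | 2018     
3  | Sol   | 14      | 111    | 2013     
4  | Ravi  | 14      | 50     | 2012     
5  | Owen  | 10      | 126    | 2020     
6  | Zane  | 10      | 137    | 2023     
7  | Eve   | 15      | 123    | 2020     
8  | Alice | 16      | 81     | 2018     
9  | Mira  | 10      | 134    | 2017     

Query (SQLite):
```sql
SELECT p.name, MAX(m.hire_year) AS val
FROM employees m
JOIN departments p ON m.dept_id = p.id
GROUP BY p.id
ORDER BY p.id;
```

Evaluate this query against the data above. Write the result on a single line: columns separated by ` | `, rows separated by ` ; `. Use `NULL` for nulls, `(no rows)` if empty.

Ops | 2023 ; Legal | 2013 ; Sales | 2020 ; Legal | 2018

Join each employees row to its departments via dept_id.
Group joined rows by departments.id; compute MAX(m.hire_year) per group.
  10: ids {5, 6, 9} → MAX(m.hire_year)=2023
  14: ids {3, 4} → MAX(m.hire_year)=2013
  15: ids {7} → MAX(m.hire_year)=2020
  16: ids {1, 2, 8} → MAX(m.hire_year)=2018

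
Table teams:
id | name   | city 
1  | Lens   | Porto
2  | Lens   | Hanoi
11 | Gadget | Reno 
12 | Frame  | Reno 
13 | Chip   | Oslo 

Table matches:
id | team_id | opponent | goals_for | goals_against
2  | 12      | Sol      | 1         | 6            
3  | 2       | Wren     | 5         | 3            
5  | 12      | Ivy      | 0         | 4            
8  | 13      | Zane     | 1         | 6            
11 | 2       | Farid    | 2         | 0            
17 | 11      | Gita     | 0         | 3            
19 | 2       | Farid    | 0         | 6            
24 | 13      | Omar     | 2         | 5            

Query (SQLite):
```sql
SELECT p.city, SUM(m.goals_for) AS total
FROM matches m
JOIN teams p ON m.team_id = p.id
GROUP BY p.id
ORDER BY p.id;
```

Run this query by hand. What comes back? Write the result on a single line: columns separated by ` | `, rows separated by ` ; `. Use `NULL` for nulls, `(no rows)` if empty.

Hanoi | 7 ; Reno | 0 ; Reno | 1 ; Oslo | 3

Join each matches row to its teams via team_id.
Group joined rows by teams.id; compute SUM(m.goals_for) per group.
  2: ids {3, 11, 19} → SUM(m.goals_for)=7
  11: ids {17} → SUM(m.goals_for)=0
  12: ids {2, 5} → SUM(m.goals_for)=1
  13: ids {8, 24} → SUM(m.goals_for)=3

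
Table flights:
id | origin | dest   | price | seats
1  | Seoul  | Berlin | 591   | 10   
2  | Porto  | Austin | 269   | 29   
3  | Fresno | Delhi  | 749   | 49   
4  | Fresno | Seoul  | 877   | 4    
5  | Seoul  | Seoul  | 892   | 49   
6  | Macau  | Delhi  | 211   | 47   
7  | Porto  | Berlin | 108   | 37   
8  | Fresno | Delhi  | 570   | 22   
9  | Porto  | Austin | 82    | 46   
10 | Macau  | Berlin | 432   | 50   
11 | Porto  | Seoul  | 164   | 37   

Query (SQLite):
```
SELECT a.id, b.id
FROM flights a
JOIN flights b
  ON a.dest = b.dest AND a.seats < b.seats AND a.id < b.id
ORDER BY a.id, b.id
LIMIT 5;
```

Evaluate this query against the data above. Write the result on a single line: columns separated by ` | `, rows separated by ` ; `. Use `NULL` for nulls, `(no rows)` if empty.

1 | 7 ; 1 | 10 ; 2 | 9 ; 4 | 5 ; 4 | 11

Pairs (a,b) with same dest, a.seats < b.seats, a.id < b.id.
dest groups: Austin:{2,9} Berlin:{1,7,10} Delhi:{3,6,8} Seoul:{4,5,11}
Ordered by (a.id, b.id); first 5.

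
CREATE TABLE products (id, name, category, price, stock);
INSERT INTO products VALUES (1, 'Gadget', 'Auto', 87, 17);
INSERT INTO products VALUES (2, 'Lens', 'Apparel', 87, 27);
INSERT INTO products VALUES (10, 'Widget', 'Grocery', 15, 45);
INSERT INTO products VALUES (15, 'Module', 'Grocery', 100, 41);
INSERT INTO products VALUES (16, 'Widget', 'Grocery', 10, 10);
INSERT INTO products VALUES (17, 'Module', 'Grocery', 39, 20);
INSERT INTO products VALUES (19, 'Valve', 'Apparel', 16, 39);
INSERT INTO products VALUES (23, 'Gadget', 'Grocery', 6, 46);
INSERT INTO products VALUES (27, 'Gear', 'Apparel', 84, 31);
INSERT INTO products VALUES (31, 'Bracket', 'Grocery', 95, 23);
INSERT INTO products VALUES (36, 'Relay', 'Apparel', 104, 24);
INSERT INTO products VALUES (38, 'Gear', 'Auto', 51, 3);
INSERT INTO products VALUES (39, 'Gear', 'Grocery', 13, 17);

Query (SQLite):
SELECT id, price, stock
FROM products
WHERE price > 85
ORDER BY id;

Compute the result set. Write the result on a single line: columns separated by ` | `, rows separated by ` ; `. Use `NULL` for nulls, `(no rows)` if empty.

1 | 87 | 17 ; 2 | 87 | 27 ; 15 | 100 | 41 ; 31 | 95 | 23 ; 36 | 104 | 24

price > 85: ids {1, 2, 15, 31, 36}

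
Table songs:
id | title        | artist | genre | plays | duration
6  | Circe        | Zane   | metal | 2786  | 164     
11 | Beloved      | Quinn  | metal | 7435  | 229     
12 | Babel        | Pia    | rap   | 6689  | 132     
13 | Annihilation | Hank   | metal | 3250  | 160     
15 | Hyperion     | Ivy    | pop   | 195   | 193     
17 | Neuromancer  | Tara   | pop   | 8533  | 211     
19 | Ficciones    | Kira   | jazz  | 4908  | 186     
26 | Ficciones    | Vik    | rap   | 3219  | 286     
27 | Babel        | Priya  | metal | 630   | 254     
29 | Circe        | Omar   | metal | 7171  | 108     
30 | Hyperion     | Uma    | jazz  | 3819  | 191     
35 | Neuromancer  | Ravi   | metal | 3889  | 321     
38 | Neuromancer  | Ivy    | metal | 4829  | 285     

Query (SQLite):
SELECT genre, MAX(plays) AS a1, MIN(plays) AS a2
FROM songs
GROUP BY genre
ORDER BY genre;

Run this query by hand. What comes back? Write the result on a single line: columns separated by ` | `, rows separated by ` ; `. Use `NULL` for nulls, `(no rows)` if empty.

Group songs by genre.
Per group compute: MAX(plays), MIN(plays).
  jazz: ids {19, 30} → MAX(plays)=4908, MIN(plays)=3819
  metal: ids {6, 11, 13, 27, 29, 35, 38} → MAX(plays)=7435, MIN(plays)=630
  pop: ids {15, 17} → MAX(plays)=8533, MIN(plays)=195
  rap: ids {12, 26} → MAX(plays)=6689, MIN(plays)=3219

jazz | 4908 | 3819 ; metal | 7435 | 630 ; pop | 8533 | 195 ; rap | 6689 | 3219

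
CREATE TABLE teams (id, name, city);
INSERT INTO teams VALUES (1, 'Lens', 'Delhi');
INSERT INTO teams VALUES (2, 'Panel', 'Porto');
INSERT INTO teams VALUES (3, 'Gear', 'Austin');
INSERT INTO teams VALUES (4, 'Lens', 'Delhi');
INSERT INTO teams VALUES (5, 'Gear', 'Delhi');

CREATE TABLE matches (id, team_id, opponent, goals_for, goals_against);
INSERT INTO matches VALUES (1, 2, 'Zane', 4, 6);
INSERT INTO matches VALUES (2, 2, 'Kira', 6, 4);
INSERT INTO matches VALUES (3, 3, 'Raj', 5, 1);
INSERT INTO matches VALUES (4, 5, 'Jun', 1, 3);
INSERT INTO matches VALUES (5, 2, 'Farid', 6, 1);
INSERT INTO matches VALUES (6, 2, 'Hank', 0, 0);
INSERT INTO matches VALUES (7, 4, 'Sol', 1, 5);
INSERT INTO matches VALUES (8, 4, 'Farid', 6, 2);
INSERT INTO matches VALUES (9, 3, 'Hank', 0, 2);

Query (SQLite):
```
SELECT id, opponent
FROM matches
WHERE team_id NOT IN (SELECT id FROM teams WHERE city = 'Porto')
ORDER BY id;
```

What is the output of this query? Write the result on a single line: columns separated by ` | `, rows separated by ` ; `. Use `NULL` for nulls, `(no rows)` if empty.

3 | Raj ; 4 | Jun ; 7 | Sol ; 8 | Farid ; 9 | Hank

Inner query: teams.id where city = 'Porto'.
Outer: keep matches rows whose team_id is not in that set.
Inner query → {2}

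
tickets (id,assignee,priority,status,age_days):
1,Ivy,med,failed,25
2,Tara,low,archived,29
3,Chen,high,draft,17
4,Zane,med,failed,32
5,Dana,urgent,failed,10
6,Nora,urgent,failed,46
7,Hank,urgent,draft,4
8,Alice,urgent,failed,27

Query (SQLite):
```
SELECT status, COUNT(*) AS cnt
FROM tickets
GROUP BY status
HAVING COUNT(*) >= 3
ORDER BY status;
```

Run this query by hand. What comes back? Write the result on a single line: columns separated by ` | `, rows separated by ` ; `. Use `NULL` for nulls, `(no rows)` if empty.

Partition tickets by status; compute COUNT(*) within each group.
HAVING: keep groups with count ≥ 3.
  archived: ids {2} → COUNT(*)=1
  draft: ids {3, 7} → COUNT(*)=2
  failed: ids {1, 4, 5, 6, 8} → COUNT(*)=5

failed | 5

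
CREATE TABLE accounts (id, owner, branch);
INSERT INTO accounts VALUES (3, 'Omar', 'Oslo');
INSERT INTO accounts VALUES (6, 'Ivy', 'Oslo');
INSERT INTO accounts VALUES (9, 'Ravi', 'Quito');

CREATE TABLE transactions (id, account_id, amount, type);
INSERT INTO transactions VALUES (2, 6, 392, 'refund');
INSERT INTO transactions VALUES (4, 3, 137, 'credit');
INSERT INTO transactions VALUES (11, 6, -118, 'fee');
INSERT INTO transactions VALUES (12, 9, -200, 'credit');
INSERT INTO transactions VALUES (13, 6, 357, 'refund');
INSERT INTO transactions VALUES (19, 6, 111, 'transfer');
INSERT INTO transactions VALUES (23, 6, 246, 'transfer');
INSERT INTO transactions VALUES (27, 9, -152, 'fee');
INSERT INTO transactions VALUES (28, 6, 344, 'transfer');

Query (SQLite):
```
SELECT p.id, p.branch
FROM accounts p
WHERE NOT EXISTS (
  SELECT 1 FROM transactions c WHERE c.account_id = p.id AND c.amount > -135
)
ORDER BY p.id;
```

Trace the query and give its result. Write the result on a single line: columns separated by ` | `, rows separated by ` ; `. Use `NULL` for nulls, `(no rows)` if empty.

9 | Quito

For each accounts row, check whether any transactions with matching account_id has amount > -135.
Keep rows where that is false.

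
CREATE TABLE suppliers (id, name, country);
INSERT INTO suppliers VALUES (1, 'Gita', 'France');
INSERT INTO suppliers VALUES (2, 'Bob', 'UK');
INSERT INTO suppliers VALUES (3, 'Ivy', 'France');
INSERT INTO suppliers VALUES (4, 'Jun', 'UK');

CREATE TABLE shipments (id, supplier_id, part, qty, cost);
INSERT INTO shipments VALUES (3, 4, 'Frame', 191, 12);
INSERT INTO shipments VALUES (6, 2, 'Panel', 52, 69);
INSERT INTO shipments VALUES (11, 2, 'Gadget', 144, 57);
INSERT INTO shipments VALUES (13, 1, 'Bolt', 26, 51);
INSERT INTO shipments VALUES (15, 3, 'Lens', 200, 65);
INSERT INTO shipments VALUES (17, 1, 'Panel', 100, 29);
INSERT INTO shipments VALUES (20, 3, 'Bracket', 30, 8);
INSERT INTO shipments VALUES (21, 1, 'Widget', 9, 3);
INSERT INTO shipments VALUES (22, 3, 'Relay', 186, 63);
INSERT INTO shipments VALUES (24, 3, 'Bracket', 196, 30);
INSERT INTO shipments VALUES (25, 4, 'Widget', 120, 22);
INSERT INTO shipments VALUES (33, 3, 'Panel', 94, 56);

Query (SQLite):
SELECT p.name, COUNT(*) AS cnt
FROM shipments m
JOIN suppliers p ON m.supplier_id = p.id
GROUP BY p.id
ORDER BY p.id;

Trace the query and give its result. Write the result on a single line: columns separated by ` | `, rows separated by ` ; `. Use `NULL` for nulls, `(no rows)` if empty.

Gita | 3 ; Bob | 2 ; Ivy | 5 ; Jun | 2

Join each shipments row to its suppliers via supplier_id.
Group joined rows by suppliers.id; compute COUNT(*) per group.
  1: ids {13, 17, 21} → COUNT(*)=3
  2: ids {6, 11} → COUNT(*)=2
  3: ids {15, 20, 22, 24, 33} → COUNT(*)=5
  4: ids {3, 25} → COUNT(*)=2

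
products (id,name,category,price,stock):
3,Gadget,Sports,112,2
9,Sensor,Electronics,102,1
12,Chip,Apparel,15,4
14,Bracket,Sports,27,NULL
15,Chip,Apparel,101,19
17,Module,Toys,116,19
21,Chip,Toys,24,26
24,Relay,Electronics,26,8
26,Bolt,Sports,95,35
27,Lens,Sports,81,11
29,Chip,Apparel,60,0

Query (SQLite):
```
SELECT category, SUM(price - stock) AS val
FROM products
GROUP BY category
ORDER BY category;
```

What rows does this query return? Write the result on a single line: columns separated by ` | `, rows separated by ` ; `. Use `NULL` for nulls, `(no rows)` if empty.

Apparel | 153 ; Electronics | 119 ; Sports | 240 ; Toys | 95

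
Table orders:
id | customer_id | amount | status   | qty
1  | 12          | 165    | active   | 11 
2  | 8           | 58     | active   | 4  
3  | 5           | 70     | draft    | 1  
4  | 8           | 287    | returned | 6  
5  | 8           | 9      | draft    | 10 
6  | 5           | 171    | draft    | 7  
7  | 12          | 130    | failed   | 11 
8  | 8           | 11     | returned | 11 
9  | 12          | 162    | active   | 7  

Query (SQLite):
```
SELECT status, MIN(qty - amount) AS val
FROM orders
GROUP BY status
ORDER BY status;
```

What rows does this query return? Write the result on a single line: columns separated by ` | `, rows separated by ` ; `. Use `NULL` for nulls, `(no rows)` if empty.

For each row compute qty - amount.
Group by status; take MIN of the expression per group.
  active: ids {1, 2, 9} → MIN(qty - amount)=-155
  draft: ids {3, 5, 6} → MIN(qty - amount)=-164
  failed: ids {7} → MIN(qty - amount)=-119
  returned: ids {4, 8} → MIN(qty - amount)=-281

active | -155 ; draft | -164 ; failed | -119 ; returned | -281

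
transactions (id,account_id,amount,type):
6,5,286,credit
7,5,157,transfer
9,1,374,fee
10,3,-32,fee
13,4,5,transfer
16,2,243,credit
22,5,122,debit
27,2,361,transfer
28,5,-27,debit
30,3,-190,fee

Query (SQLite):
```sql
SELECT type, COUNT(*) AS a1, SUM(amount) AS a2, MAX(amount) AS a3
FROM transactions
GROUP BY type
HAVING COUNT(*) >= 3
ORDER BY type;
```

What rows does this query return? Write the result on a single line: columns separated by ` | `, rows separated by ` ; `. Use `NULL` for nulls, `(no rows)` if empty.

fee | 3 | 152 | 374 ; transfer | 3 | 523 | 361

Group transactions by type.
Per group compute: COUNT(*), SUM(amount), MAX(amount).
HAVING: drop groups with fewer than 3 rows.
  credit: ids {6, 16} → COUNT(*)=2, SUM(amount)=529, MAX(amount)=286
  debit: ids {22, 28} → COUNT(*)=2, SUM(amount)=95, MAX(amount)=122
  fee: ids {9, 10, 30} → COUNT(*)=3, SUM(amount)=152, MAX(amount)=374
  transfer: ids {7, 13, 27} → COUNT(*)=3, SUM(amount)=523, MAX(amount)=361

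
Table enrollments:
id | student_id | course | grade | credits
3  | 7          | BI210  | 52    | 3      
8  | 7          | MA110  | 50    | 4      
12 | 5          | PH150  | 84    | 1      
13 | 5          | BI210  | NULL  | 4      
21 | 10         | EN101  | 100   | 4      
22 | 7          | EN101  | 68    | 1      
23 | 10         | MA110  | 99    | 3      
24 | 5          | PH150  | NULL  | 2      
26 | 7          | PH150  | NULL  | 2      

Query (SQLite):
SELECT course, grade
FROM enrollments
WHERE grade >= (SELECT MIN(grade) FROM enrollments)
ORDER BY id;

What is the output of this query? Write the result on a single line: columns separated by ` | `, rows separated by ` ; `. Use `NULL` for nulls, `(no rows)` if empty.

Scalar subquery: MIN(grade) over all enrollments rows = 50.
Keep rows where grade >= that value.

BI210 | 52 ; MA110 | 50 ; PH150 | 84 ; EN101 | 100 ; EN101 | 68 ; MA110 | 99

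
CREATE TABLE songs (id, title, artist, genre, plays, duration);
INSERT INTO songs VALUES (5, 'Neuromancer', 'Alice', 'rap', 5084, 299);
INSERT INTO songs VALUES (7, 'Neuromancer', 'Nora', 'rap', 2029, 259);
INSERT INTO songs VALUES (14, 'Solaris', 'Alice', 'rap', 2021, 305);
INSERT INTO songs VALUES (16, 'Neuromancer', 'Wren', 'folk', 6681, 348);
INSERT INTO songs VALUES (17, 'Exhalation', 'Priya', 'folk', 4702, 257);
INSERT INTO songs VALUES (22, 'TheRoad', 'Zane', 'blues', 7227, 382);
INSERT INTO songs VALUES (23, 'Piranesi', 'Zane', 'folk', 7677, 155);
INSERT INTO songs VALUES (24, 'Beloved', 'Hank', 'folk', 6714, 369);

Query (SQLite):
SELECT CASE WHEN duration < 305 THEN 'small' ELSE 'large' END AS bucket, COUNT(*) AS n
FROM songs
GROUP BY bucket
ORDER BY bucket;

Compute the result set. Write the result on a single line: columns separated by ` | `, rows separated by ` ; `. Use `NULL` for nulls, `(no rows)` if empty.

large | 4 ; small | 4

Bucket rows by duration < 305 → 'small' else 'large'; count each bucket.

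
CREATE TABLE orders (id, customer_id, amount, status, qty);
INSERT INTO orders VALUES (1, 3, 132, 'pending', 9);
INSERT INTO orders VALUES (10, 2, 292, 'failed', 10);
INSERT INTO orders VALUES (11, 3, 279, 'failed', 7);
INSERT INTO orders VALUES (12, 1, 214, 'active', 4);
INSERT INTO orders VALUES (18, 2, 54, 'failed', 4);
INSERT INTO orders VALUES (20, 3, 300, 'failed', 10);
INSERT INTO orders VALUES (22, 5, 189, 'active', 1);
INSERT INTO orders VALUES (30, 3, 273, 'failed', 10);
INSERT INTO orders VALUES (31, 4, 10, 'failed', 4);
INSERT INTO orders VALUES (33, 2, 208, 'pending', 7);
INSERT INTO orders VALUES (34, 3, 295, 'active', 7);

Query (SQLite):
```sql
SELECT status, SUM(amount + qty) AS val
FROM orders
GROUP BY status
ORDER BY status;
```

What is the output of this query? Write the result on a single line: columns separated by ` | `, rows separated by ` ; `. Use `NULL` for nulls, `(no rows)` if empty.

For each row compute amount + qty.
Group by status; take SUM of the expression per group.
  active: ids {12, 22, 34} → SUM(amount + qty)=710
  failed: ids {10, 11, 18, 20, 30, 31} → SUM(amount + qty)=1253
  pending: ids {1, 33} → SUM(amount + qty)=356

active | 710 ; failed | 1253 ; pending | 356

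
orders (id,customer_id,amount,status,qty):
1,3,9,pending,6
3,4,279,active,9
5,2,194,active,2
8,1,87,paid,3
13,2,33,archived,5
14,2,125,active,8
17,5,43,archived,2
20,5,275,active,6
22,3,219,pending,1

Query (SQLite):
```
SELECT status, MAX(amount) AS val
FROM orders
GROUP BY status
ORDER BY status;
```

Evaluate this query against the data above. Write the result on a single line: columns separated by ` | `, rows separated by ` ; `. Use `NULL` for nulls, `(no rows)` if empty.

Partition orders by status; compute MAX(amount) within each group.
  active: ids {3, 5, 14, 20} → MAX(amount)=279
  archived: ids {13, 17} → MAX(amount)=43
  paid: ids {8} → MAX(amount)=87
  pending: ids {1, 22} → MAX(amount)=219

active | 279 ; archived | 43 ; paid | 87 ; pending | 219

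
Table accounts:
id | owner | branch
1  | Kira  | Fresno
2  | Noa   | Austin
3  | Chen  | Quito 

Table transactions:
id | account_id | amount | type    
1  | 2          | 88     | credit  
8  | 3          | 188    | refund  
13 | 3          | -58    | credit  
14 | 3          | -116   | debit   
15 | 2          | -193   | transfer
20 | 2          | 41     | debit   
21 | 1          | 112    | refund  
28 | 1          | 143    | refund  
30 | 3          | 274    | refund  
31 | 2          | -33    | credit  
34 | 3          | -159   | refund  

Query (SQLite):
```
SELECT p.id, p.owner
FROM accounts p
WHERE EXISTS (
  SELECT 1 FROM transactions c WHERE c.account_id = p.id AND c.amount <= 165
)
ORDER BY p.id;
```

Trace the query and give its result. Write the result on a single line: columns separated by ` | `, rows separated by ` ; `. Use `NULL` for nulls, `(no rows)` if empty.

For each accounts row, check whether any transactions with matching account_id has amount <= 165.
Keep rows where that is true.

1 | Kira ; 2 | Noa ; 3 | Chen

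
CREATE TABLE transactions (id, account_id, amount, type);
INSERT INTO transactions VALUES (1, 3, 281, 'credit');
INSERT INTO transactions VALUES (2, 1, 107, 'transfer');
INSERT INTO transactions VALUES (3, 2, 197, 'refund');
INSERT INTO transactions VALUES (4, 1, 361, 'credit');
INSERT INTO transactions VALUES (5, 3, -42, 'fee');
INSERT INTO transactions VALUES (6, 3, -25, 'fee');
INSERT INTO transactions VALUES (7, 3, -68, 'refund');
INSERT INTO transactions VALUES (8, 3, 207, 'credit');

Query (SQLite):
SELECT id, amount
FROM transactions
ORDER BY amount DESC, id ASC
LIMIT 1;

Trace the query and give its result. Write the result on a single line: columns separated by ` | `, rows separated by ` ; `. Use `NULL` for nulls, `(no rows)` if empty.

Sort by amount desc, tiebreak id asc: (361, id=4), (281, id=1), (207, id=8), (197, id=3) …. Take first 1.

4 | 361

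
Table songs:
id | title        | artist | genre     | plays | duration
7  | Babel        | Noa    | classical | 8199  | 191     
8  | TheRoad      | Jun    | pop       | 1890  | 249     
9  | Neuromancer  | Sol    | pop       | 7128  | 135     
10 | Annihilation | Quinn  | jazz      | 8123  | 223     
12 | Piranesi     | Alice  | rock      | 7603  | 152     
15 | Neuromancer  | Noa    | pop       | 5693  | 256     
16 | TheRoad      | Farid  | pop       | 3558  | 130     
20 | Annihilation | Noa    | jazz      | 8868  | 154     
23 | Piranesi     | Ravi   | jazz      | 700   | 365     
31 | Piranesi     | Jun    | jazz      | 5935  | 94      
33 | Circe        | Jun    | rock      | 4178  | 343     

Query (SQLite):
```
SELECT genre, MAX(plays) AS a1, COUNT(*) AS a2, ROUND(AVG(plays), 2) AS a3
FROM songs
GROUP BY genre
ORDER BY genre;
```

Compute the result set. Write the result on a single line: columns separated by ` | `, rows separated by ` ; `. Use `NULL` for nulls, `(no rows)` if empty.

Group songs by genre.
Per group compute: MAX(plays), COUNT(*), ROUND(AVG(plays), 2).
  classical: ids {7} → MAX(plays)=8199, COUNT(*)=1, ROUND(AVG(plays), 2)=8199
  jazz: ids {10, 20, 23, 31} → MAX(plays)=8868, COUNT(*)=4, ROUND(AVG(plays), 2)=5906.5
  pop: ids {8, 9, 15, 16} → MAX(plays)=7128, COUNT(*)=4, ROUND(AVG(plays), 2)=4567.25
  rock: ids {12, 33} → MAX(plays)=7603, COUNT(*)=2, ROUND(AVG(plays), 2)=5890.5

classical | 8199 | 1 | 8199 ; jazz | 8868 | 4 | 5906.5 ; pop | 7128 | 4 | 4567.25 ; rock | 7603 | 2 | 5890.5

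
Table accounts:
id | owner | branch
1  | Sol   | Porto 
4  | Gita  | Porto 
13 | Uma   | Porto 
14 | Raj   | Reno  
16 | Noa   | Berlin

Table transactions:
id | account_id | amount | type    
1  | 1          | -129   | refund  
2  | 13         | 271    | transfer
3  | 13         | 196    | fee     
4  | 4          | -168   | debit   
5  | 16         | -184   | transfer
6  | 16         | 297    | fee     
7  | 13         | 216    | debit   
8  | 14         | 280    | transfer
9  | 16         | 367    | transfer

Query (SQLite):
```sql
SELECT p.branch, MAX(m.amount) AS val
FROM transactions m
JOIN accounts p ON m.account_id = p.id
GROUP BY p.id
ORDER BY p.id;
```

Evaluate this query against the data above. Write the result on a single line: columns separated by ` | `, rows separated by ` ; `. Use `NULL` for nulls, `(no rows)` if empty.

Porto | -129 ; Porto | -168 ; Porto | 271 ; Reno | 280 ; Berlin | 367

Join each transactions row to its accounts via account_id.
Group joined rows by accounts.id; compute MAX(m.amount) per group.
  1: ids {1} → MAX(m.amount)=-129
  4: ids {4} → MAX(m.amount)=-168
  13: ids {2, 3, 7} → MAX(m.amount)=271
  14: ids {8} → MAX(m.amount)=280
  16: ids {5, 6, 9} → MAX(m.amount)=367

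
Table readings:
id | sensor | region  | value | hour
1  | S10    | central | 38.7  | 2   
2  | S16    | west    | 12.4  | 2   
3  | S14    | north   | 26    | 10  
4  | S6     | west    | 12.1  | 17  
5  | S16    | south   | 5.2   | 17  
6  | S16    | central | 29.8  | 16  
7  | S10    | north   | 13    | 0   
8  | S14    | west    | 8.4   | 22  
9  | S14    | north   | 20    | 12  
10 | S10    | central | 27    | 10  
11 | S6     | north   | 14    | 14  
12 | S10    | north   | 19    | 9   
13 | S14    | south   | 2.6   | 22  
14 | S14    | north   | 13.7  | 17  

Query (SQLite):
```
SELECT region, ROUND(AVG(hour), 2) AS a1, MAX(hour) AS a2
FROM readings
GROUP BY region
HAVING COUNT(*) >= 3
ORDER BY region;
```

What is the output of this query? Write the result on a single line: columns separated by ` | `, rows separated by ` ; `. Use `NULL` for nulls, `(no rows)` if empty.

Group readings by region.
Per group compute: ROUND(AVG(hour), 2), MAX(hour).
HAVING: drop groups with fewer than 3 rows.
  central: ids {1, 6, 10} → ROUND(AVG(hour), 2)=9.33, MAX(hour)=16
  north: ids {3, 7, 9, 11, 12, 14} → ROUND(AVG(hour), 2)=10.33, MAX(hour)=17
  south: ids {5, 13} → ROUND(AVG(hour), 2)=19.5, MAX(hour)=22
  west: ids {2, 4, 8} → ROUND(AVG(hour), 2)=13.67, MAX(hour)=22

central | 9.33 | 16 ; north | 10.33 | 17 ; west | 13.67 | 22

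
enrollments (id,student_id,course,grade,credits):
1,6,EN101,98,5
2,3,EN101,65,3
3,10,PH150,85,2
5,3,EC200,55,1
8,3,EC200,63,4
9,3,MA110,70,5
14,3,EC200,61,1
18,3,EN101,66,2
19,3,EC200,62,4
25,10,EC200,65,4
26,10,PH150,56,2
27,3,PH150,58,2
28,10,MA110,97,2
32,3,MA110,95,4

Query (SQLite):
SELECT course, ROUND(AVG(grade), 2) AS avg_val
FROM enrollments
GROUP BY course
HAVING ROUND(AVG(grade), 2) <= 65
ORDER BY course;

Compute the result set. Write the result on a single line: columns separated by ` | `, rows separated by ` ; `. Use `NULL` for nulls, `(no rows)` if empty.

Partition enrollments by course; compute ROUND(AVG(grade), 2) within each group.
HAVING: keep groups where ROUND(AVG(grade), 2) <= 65.
  EC200: ids {5, 8, 14, 19, 25} → ROUND(AVG(grade), 2)=61.2
  EN101: ids {1, 2, 18} → ROUND(AVG(grade), 2)=76.33
  MA110: ids {9, 28, 32} → ROUND(AVG(grade), 2)=87.33
  PH150: ids {3, 26, 27} → ROUND(AVG(grade), 2)=66.33

EC200 | 61.2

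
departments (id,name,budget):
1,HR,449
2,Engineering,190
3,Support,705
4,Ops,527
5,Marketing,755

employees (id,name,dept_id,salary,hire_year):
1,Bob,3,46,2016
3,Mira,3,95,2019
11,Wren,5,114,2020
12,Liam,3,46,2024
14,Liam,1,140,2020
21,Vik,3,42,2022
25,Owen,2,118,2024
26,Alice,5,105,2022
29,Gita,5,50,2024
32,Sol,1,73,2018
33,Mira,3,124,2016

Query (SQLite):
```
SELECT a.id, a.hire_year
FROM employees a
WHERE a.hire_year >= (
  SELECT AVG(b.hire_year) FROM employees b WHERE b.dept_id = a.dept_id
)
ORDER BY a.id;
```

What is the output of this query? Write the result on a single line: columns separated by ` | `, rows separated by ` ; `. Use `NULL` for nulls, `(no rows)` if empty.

12 | 2024 ; 14 | 2020 ; 21 | 2022 ; 25 | 2024 ; 26 | 2022 ; 29 | 2024

For each employees row a, compute AVG(hire_year) over rows sharing a.dept_id.
Keep row a if a.hire_year >= that per-group AVG.
  dept_id=1: AVG(hire_year) = 2019.0
  dept_id=2: AVG(hire_year) = 2024.0
  dept_id=3: AVG(hire_year) = 2019.4
  dept_id=5: AVG(hire_year) = 2022.0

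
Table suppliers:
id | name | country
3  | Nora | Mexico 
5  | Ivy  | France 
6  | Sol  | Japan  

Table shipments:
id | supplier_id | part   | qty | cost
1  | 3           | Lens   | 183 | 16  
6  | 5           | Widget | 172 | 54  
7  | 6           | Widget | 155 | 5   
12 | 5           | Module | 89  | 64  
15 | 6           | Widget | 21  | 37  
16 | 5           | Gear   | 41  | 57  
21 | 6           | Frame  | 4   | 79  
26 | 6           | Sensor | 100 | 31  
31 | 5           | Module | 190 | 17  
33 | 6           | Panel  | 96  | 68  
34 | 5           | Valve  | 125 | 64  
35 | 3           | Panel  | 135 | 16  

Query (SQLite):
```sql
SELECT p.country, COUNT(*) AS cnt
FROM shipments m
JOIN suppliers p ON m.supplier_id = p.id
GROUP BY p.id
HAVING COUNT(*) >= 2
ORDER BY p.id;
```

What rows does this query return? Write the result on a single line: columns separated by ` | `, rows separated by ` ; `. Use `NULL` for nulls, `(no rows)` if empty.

Join each shipments row to its suppliers via supplier_id.
Group joined rows by suppliers.id; compute COUNT(*) per group.
HAVING: keep groups with count ≥ 2.
  3: ids {1, 35} → COUNT(*)=2
  5: ids {6, 12, 16, 31, 34} → COUNT(*)=5
  6: ids {7, 15, 21, 26, 33} → COUNT(*)=5

Mexico | 2 ; France | 5 ; Japan | 5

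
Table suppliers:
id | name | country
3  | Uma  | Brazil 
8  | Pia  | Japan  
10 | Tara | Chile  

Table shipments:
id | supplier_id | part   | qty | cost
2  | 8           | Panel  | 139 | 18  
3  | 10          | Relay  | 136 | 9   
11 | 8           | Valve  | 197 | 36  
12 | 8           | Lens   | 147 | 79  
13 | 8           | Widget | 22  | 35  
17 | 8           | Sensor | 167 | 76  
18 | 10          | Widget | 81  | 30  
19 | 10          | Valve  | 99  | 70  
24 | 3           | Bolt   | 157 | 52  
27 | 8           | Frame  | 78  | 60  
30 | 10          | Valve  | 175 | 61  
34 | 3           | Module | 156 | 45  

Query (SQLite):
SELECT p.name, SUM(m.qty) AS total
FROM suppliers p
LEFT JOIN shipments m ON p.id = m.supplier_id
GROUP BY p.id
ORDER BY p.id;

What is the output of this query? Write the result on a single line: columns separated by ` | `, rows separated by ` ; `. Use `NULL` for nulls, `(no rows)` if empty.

Uma | 313 ; Pia | 750 ; Tara | 491

LEFT JOIN keeps every suppliers row; unmatched ones get NULL for shipments columns.
Group by suppliers.id and compute SUM(m.qty). SUM over an all-NULL group is NULL.
  3: ids {24, 34} → SUM(m.qty)=313
  8: ids {2, 11, 12, 13, 17, 27} → SUM(m.qty)=750
  10: ids {3, 18, 19, 30} → SUM(m.qty)=491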